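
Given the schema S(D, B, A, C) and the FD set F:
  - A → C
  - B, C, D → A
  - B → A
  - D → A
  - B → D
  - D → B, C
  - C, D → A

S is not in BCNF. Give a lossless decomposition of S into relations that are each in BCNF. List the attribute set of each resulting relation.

Candidate keys of the original relation: {B}, {D}.
Within {A, B, C, D}: {A}⁺ ∩ {A, B, C, D} = {A, C}, not the whole set, so A → C violates BCNF; decompose into {A, C} and {A, B, D}.
{A, C} is in BCNF.
{A, B, D} is in BCNF.

{A, B, D}; {A, C}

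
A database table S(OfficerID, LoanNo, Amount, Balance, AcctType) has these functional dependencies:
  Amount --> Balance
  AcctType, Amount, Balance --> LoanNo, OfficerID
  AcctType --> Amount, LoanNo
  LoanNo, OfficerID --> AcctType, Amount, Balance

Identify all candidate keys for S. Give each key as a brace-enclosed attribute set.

{AcctType}, {LoanNo, OfficerID}

{AcctType} is a candidate key since {AcctType}⁺ = {AcctType, Amount, Balance, LoanNo, OfficerID} covers every attribute.
{LoanNo, OfficerID} is a candidate key since {LoanNo, OfficerID}⁺ = {AcctType, Amount, Balance, LoanNo, OfficerID} covers every attribute.
Any other superkey properly contains one of these, so there are no further candidate keys.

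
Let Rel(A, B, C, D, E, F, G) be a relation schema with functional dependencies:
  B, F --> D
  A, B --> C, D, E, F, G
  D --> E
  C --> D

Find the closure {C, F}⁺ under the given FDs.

Start with {C, F}.
C --> D applies; add {D} → now {C, D, F}.
D --> E applies; add {E} → now {C, D, E, F}.
No further FD applies.

{C, D, E, F}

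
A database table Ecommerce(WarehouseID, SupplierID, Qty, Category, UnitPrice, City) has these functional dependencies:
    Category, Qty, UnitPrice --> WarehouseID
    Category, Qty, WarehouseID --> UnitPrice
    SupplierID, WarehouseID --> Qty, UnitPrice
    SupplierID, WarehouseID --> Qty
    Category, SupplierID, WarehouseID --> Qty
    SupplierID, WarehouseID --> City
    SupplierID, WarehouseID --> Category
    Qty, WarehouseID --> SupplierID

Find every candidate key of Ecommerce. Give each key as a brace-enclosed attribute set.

{Qty, WarehouseID} is a candidate key since {Qty, WarehouseID}⁺ = {Category, City, Qty, SupplierID, UnitPrice, WarehouseID} covers every attribute.
{SupplierID, WarehouseID} is a candidate key since {SupplierID, WarehouseID}⁺ = {Category, City, Qty, SupplierID, UnitPrice, WarehouseID} covers every attribute.
{Category, Qty, UnitPrice} is a candidate key since {Category, Qty, UnitPrice}⁺ = {Category, City, Qty, SupplierID, UnitPrice, WarehouseID} covers every attribute.
Any other superkey properly contains one of these, so there are no further candidate keys.

{Category, Qty, UnitPrice}, {Qty, WarehouseID}, {SupplierID, WarehouseID}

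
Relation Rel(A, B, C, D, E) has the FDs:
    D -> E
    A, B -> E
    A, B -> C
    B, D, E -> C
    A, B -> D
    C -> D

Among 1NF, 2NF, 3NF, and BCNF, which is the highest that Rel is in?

Candidate key: {A, B}. Prime attributes: {A, B}.
D -> E: {D}⁺ = {D, E}, which is not all of the attributes, so the left side is not a superkey — BCNF is violated.
Because {E} is non-prime and the left side of D -> E is not a superkey, the relation is not in 3NF.
No proper subset of a key has a non-prime attribute in its closure, so there is no partial dependency; 2NF holds.

2NF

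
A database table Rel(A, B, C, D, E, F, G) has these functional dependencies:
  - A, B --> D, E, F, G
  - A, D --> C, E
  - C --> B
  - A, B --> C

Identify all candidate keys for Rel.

{A, B}, {A, C}, {A, D}

{A} never appears on the right of any FD, so every key must include it.
{A, B}⁺ = {A, B, C, D, E, F, G}, which is every attribute, so {A, B} is a candidate key.
{A, C}⁺ = {A, B, C, D, E, F, G}, which is every attribute, so {A, C} is a candidate key.
{A, D}⁺ = {A, B, C, D, E, F, G}, which is every attribute, so {A, D} is a candidate key.
These are minimal and exhaustive — every other superkey contains one of them.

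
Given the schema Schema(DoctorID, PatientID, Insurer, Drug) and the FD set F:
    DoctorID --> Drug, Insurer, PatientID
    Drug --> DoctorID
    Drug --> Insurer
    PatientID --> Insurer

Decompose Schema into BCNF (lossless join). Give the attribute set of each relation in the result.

{DoctorID, Drug, PatientID}; {Insurer, PatientID}

Candidate keys of the original relation: {DoctorID}, {Drug}.
Within {DoctorID, Drug, Insurer, PatientID}: {PatientID}⁺ ∩ {DoctorID, Drug, Insurer, PatientID} = {Insurer, PatientID}, not the whole set, so PatientID --> Insurer violates BCNF; decompose into {Insurer, PatientID} and {DoctorID, Drug, PatientID}.
{Insurer, PatientID}: every determinant is a superkey — BCNF.
{DoctorID, Drug, PatientID}: every determinant is a superkey — BCNF.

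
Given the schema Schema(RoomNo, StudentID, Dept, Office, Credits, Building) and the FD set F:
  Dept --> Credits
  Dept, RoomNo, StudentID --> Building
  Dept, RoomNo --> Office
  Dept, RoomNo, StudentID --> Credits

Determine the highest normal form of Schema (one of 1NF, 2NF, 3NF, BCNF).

Candidate key: {Dept, RoomNo, StudentID}. Prime attributes: {Dept, RoomNo, StudentID}.
Dept --> Credits: {Dept}⁺ = {Credits, Dept}, which is not all of the attributes, so the left side is not a superkey — BCNF is violated.
Dept --> Credits determines the non-prime attribute {Credits} from a non-superkey — 3NF is violated.
Since {Dept} ⊂ {Dept, RoomNo, StudentID} and {Dept}⁺ ⊇ {Credits} with {Credits} non-prime, there is a partial dependency; 2NF fails.

1NF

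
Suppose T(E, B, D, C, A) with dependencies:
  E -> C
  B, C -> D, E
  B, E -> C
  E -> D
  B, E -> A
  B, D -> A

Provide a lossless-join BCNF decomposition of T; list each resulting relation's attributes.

{A, B, E}; {C, D, E}

Candidate keys of the original relation: {B, C}, {B, E}.
Within {A, B, C, D, E}: {E}⁺ ∩ {A, B, C, D, E} = {C, D, E}, not the whole set, so E -> C, D violates BCNF; decompose into {C, D, E} and {A, B, E}.
{C, D, E} is in BCNF.
{A, B, E} is in BCNF.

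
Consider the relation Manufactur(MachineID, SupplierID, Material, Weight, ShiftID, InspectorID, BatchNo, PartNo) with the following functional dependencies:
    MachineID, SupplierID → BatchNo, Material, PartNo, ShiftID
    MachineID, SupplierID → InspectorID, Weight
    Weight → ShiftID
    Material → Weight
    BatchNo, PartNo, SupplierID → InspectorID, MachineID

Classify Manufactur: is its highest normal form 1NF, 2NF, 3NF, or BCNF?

2NF

Candidate keys: {BatchNo, PartNo, SupplierID}, {MachineID, SupplierID}. Prime attributes: {BatchNo, MachineID, PartNo, SupplierID}.
For Weight → ShiftID we have {Weight}⁺ = {ShiftID, Weight}; {Weight} is not a superkey, so BCNF fails.
Weight → ShiftID has non-prime {ShiftID} on the right and a non-superkey on the left, so 3NF fails.
No proper subset of a key has a non-prime attribute in its closure, so there is no partial dependency; 2NF holds.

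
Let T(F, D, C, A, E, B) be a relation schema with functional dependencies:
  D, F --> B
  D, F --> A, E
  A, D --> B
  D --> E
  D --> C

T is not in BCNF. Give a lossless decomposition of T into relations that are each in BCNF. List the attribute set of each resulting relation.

Candidate key of the original relation: {D, F}.
In {A, B, C, D, E, F}, {A, D} is not a superkey ({A, D}⁺ restricted to this set is {A, B, C, D, E}), so split on A, D --> B, C, E into {A, B, C, D, E} and {A, D, F}.
In {A, B, C, D, E}, {D} is not a superkey ({D}⁺ restricted to this set is {C, D, E}), so split on D --> C, E into {C, D, E} and {A, B, D}.
{C, D, E} is in BCNF.
{A, B, D} is in BCNF.
{A, D, F} is in BCNF.

{A, B, D}; {A, D, F}; {C, D, E}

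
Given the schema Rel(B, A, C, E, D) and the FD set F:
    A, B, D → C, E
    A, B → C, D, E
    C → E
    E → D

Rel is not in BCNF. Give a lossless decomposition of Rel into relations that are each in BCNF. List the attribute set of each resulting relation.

Candidate key of the original relation: {A, B}.
Within {A, B, C, D, E}: {C}⁺ ∩ {A, B, C, D, E} = {C, D, E}, not the whole set, so C → D, E violates BCNF; decompose into {C, D, E} and {A, B, C}.
Within {C, D, E}: {E}⁺ ∩ {C, D, E} = {D, E}, not the whole set, so E → D violates BCNF; decompose into {D, E} and {C, E}.
{D, E} is in BCNF.
{C, E} is in BCNF.
{A, B, C} is in BCNF.

{A, B, C}; {C, E}; {D, E}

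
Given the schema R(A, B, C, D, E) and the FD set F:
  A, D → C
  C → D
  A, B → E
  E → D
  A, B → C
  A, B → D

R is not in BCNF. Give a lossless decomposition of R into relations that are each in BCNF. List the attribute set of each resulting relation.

{A, B, E}; {A, C}; {C, D}; {D, E}

Candidate key of the original relation: {A, B}.
In {A, B, C, D, E}, {A, D} is not a superkey ({A, D}⁺ restricted to this set is {A, C, D}), so split on A, D → C into {A, C, D} and {A, B, D, E}.
In {A, C, D}, {C} is not a superkey ({C}⁺ restricted to this set is {C, D}), so split on C → D into {C, D} and {A, C}.
{C, D} has no BCNF violation.
{A, C} has no BCNF violation.
In {A, B, D, E}, {E} is not a superkey ({E}⁺ restricted to this set is {D, E}), so split on E → D into {D, E} and {A, B, E}.
{D, E} has no BCNF violation.
{A, B, E} has no BCNF violation.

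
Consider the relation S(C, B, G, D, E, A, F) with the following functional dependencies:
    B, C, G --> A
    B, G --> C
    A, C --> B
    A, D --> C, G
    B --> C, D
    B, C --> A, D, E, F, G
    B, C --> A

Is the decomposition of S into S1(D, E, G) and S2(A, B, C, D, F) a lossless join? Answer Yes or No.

S1 ∩ S2 = {D}; its closure under F is {D}.
Neither S1 nor S2 is contained in that closure, so the decomposition is lossy.

No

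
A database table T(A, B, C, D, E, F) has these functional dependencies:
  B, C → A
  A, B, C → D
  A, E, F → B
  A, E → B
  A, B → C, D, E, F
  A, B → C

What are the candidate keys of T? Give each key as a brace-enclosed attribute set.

{A, B}, {A, E}, {B, C}

Closure of {A, B} is {A, B, C, D, E, F}, the whole schema; {A, B} is a candidate key.
Closure of {A, E} is {A, B, C, D, E, F}, the whole schema; {A, E} is a candidate key.
Closure of {B, C} is {A, B, C, D, E, F}, the whole schema; {B, C} is a candidate key.
These are minimal and exhaustive — every other superkey contains one of them.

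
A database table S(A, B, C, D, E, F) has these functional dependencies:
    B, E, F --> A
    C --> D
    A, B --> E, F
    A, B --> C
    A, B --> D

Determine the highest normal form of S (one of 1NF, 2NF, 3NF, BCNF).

Candidate keys: {A, B}, {B, E, F}. Prime attributes: {A, B, E, F}.
For C --> D we have {C}⁺ = {C, D}; {C} is not a superkey, so BCNF fails.
C --> D determines the non-prime attribute {D} from a non-superkey — 3NF is violated.
No non-prime attribute depends on a proper subset of any candidate key, so 2NF holds.

2NF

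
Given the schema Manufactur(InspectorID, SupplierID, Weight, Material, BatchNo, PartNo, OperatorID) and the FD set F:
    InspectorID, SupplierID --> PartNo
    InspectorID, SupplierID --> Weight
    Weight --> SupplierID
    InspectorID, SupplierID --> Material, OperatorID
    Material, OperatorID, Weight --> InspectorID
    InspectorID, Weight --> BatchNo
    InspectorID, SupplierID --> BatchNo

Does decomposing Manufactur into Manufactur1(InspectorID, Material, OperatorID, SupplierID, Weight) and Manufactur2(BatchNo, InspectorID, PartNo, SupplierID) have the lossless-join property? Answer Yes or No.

The shared attributes are {InspectorID, SupplierID} and {InspectorID, SupplierID}⁺ = {BatchNo, InspectorID, Material, OperatorID, PartNo, SupplierID, Weight}.
Manufactur1 is contained in that closure, so Manufactur1 ∩ Manufactur2 --> Manufactur1 holds and the join is lossless.

Yes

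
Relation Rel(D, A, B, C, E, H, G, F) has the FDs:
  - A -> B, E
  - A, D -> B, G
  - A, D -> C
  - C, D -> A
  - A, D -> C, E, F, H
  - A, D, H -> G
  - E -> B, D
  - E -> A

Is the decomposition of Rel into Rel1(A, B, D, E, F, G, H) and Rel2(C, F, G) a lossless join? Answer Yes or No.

Rel1 ∩ Rel2 = {F, G}; its closure under F is {F, G}.
The closure covers neither Rel1 nor Rel2 entirely; the join is not lossless.

No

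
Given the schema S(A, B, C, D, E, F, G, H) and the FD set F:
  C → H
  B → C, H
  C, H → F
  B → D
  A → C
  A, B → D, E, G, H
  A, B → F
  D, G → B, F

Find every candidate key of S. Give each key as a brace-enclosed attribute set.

{A, B}, {A, D, G}

{A} never appears on the right of any FD, so every key must include it.
{A, B}⁺ = {A, B, C, D, E, F, G, H} — all of the relation — so {A, B} is a candidate key.
{A, D, G}⁺ = {A, B, C, D, E, F, G, H} — all of the relation — so {A, D, G} is a candidate key.
No proper subset of any of these is a key, and no other minimal superkey exists.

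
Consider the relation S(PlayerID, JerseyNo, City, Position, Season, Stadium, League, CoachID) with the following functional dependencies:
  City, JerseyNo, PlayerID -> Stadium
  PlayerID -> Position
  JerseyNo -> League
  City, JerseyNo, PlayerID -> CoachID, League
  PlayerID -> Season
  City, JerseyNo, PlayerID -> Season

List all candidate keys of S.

Attributes never on any right-hand side: {City, JerseyNo, PlayerID} — every candidate key must contain all of them.
{City, JerseyNo, PlayerID}⁺ = {City, CoachID, JerseyNo, League, PlayerID, Position, Season, Stadium} — all of the relation — so {City, JerseyNo, PlayerID} is a candidate key.
No other minimal set has full closure, so this is the only candidate key.

{City, JerseyNo, PlayerID}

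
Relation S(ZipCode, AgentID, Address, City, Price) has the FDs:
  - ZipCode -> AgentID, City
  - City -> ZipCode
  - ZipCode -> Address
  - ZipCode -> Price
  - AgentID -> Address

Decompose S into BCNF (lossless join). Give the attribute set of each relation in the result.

Candidate keys of the original relation: {City}, {ZipCode}.
In {Address, AgentID, City, Price, ZipCode}, {AgentID} is not a superkey ({AgentID}⁺ restricted to this set is {Address, AgentID}), so split on AgentID -> Address into {Address, AgentID} and {AgentID, City, Price, ZipCode}.
{Address, AgentID} is in BCNF.
{AgentID, City, Price, ZipCode} is in BCNF.

{Address, AgentID}; {AgentID, City, Price, ZipCode}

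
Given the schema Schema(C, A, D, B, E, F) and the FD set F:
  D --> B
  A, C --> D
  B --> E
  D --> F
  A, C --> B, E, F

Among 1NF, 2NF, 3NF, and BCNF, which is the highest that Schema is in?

Candidate key: {A, C}. Prime attributes: {A, C}.
For D --> B we have {D}⁺ = {B, D, E, F}; {D} is not a superkey, so BCNF fails.
Because {B} is non-prime and the left side of D --> B is not a superkey, the relation is not in 3NF.
No non-prime attribute depends on a proper subset of any candidate key, so 2NF holds.

2NF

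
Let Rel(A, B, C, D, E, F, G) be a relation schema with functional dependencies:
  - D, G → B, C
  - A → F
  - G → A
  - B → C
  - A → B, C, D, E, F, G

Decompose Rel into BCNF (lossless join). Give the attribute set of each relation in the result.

{A, B, D, E, F, G}; {B, C}

Candidate keys of the original relation: {A}, {G}.
{A, B, C, D, E, F, G}: {B} determines {B, C} here but is not a superkey — split on B → C, giving {B, C} and {A, B, D, E, F, G}.
{B, C} has no BCNF violation.
{A, B, D, E, F, G} has no BCNF violation.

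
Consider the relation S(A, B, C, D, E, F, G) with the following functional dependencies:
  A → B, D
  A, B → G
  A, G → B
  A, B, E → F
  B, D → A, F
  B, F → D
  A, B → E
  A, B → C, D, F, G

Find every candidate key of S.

{A}, {B, D}, {B, F}

Closure of {A} is {A, B, C, D, E, F, G}, the whole schema; {A} is a candidate key.
Closure of {B, D} is {A, B, C, D, E, F, G}, the whole schema; {B, D} is a candidate key.
Closure of {B, F} is {A, B, C, D, E, F, G}, the whole schema; {B, F} is a candidate key.
No proper subset of any of these is a key, and no other minimal superkey exists.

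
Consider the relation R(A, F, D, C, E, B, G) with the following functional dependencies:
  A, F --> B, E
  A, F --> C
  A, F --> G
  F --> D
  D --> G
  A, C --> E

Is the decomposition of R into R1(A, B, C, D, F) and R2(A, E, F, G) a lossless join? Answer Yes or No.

R1 ∩ R2 = {A, F}; its closure under F is {A, B, C, D, E, F, G}.
This includes all of R1, so the common attributes are a superkey of R1 — the join is lossless.

Yes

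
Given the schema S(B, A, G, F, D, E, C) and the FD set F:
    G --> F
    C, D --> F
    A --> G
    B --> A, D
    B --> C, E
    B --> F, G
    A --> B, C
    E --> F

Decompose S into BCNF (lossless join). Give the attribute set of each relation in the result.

Candidate keys of the original relation: {A}, {B}.
In {A, B, C, D, E, F, G}, {G} is not a superkey ({G}⁺ restricted to this set is {F, G}), so split on G --> F into {F, G} and {A, B, C, D, E, G}.
{F, G} is in BCNF.
{A, B, C, D, E, G} is in BCNF.

{A, B, C, D, E, G}; {F, G}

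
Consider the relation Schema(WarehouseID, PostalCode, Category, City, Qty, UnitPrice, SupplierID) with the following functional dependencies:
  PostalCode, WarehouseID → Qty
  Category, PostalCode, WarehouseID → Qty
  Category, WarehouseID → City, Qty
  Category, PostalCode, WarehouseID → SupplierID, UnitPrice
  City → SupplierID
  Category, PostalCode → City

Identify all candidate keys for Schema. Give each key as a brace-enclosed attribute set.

Attributes never on any right-hand side: {Category, PostalCode, WarehouseID} — every candidate key must contain all of them.
{Category, PostalCode, WarehouseID}⁺ = {Category, City, PostalCode, Qty, SupplierID, UnitPrice, WarehouseID} — all of the relation — so {Category, PostalCode, WarehouseID} is a candidate key.
Every other attribute set either contains this one or has a smaller closure.

{Category, PostalCode, WarehouseID}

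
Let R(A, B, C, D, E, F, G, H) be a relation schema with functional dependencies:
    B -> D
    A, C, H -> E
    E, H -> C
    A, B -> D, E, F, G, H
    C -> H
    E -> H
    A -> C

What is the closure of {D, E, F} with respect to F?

Start with {D, E, F}.
E -> H applies; add {H} → now {D, E, F, H}.
E, H -> C applies; add {C} → now {C, D, E, F, H}.
No further FD applies.

{C, D, E, F, H}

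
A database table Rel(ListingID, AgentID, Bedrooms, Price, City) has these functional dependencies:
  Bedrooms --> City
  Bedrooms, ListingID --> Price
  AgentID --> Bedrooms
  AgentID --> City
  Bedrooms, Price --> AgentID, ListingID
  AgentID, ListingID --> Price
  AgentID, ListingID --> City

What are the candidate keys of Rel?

{AgentID, ListingID}, {AgentID, Price}, {Bedrooms, ListingID}, {Bedrooms, Price}

{AgentID, ListingID} is a candidate key since {AgentID, ListingID}⁺ = {AgentID, Bedrooms, City, ListingID, Price} covers every attribute.
{AgentID, Price} is a candidate key since {AgentID, Price}⁺ = {AgentID, Bedrooms, City, ListingID, Price} covers every attribute.
{Bedrooms, ListingID} is a candidate key since {Bedrooms, ListingID}⁺ = {AgentID, Bedrooms, City, ListingID, Price} covers every attribute.
{Bedrooms, Price} is a candidate key since {Bedrooms, Price}⁺ = {AgentID, Bedrooms, City, ListingID, Price} covers every attribute.
Any other superkey properly contains one of these, so there are no further candidate keys.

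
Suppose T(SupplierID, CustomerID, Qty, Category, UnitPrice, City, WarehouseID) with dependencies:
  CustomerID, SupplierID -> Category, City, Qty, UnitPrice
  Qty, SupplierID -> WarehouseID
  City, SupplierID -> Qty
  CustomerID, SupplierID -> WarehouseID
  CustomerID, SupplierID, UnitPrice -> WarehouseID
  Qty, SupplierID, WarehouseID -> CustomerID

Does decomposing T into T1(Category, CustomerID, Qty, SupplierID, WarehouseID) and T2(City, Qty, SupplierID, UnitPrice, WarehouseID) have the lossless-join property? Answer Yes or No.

The shared attributes are {Qty, SupplierID, WarehouseID} and {Qty, SupplierID, WarehouseID}⁺ = {Category, City, CustomerID, Qty, SupplierID, UnitPrice, WarehouseID}.
This includes all of T1, so the common attributes are a superkey of T1 — the join is lossless.

Yes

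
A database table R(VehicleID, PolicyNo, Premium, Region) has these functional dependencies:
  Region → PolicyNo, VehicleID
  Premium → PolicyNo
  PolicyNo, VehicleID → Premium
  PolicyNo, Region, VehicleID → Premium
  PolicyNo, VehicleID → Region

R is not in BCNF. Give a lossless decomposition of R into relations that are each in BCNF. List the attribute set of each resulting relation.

{PolicyNo, Premium}; {Premium, Region, VehicleID}

Candidate keys of the original relation: {PolicyNo, VehicleID}, {Premium, VehicleID}, {Region}.
{PolicyNo, Premium, Region, VehicleID}: {Premium} determines {PolicyNo, Premium} here but is not a superkey — split on Premium → PolicyNo, giving {PolicyNo, Premium} and {Premium, Region, VehicleID}.
{PolicyNo, Premium}: every determinant is a superkey — BCNF.
{Premium, Region, VehicleID}: every determinant is a superkey — BCNF.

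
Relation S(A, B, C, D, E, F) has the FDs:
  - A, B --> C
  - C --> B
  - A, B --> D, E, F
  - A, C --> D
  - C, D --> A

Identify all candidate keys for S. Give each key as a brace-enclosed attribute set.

{A, B}, {A, C}, {C, D}

{A, B}⁺ = {A, B, C, D, E, F} — all of the relation — so {A, B} is a candidate key.
{A, C}⁺ = {A, B, C, D, E, F} — all of the relation — so {A, C} is a candidate key.
{C, D}⁺ = {A, B, C, D, E, F} — all of the relation — so {C, D} is a candidate key.
Any other superkey properly contains one of these, so there are no further candidate keys.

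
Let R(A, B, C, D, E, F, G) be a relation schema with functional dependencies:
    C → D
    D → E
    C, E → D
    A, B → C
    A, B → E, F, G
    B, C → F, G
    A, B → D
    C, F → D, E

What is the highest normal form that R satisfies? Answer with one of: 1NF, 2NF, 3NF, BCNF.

2NF

Candidate key: {A, B}. Prime attributes: {A, B}.
C → D: {C}⁺ = {C, D, E}, which is not all of the attributes, so the left side is not a superkey — BCNF is violated.
Because {D} is non-prime and the left side of C → D is not a superkey, the relation is not in 3NF.
No non-prime attribute depends on a proper subset of any candidate key, so 2NF holds.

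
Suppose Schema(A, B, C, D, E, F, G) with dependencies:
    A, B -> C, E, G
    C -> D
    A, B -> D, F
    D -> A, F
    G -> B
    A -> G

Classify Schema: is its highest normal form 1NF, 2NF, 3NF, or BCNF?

2NF

Candidate keys: {A}, {C}, {D}. Prime attributes: {A, C, D}.
For G -> B we have {G}⁺ = {B, G}; {G} is not a superkey, so BCNF fails.
G -> B determines the non-prime attribute {B} from a non-superkey — 3NF is violated.
With only single-attribute keys there can be no partial dependency, so 2NF holds.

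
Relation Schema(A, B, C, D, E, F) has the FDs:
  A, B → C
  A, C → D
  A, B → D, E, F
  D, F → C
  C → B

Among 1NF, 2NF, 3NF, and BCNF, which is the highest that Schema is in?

Candidate keys: {A, B}, {A, C}, {A, D, F}. Prime attributes: {A, B, C, D, F}.
D, F → C breaks BCNF: {D, F}⁺ = {B, C, D, F}, so {D, F} is not a superkey.
Its right-hand attributes {C} are all prime, as are those of every other non-superkey FD — the relation is in 3NF.

3NF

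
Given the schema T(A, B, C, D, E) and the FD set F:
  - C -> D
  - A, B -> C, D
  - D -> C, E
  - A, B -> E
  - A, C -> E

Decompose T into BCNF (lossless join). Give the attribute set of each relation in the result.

{A, B, C}; {C, D, E}

Candidate key of the original relation: {A, B}.
In {A, B, C, D, E}, {C} is not a superkey ({C}⁺ restricted to this set is {C, D, E}), so split on C -> D, E into {C, D, E} and {A, B, C}.
{C, D, E}: every determinant is a superkey — BCNF.
{A, B, C}: every determinant is a superkey — BCNF.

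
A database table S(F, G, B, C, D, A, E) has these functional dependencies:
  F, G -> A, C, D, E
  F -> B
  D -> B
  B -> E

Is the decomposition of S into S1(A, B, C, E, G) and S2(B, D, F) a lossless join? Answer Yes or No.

Common attributes: {B}; their closure is {B, E}.
Neither S1 nor S2 is contained in that closure, so the decomposition is lossy.

No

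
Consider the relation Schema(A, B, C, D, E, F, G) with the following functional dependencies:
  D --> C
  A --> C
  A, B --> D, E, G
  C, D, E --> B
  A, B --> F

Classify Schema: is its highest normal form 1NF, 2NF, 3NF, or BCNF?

Candidate keys: {A, B}, {A, D, E}. Prime attributes: {A, B, D, E}.
D --> C: {D}⁺ = {C, D}, which is not all of the attributes, so the left side is not a superkey — BCNF is violated.
D --> C determines the non-prime attribute {C} from a non-superkey — 3NF is violated.
The proper key subset {A} of {A, B} determines non-prime {C}, so the relation is not even in 2NF.

1NF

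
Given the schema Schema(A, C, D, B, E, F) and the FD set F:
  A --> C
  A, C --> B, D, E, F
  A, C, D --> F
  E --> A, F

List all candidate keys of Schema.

{A}, {E}

Closure of {A} is {A, B, C, D, E, F}, the whole schema; {A} is a candidate key.
Closure of {E} is {A, B, C, D, E, F}, the whole schema; {E} is a candidate key.
These are minimal and exhaustive — every other superkey contains one of them.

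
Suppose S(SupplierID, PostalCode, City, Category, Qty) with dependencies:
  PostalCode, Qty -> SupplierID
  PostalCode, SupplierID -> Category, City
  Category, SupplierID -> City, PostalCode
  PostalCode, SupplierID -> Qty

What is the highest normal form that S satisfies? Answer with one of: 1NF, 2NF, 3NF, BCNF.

Candidate keys: {Category, SupplierID}, {PostalCode, Qty}, {PostalCode, SupplierID}. Prime attributes: {Category, PostalCode, Qty, SupplierID}.
Every FD has a superkey on the left, so the relation is in BCNF.

BCNF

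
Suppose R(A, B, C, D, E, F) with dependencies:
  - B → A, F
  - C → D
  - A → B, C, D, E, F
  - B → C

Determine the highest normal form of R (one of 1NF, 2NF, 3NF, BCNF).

2NF

Candidate keys: {A}, {B}. Prime attributes: {A, B}.
For C → D we have {C}⁺ = {C, D}; {C} is not a superkey, so BCNF fails.
Because {D} is non-prime and the left side of C → D is not a superkey, the relation is not in 3NF.
Every candidate key is a single attribute, so no partial dependency is possible; 2NF holds.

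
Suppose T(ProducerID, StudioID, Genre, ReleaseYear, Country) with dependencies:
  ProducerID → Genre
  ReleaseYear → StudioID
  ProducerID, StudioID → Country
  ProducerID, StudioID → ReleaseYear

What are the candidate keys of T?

Attributes never on any right-hand side: {ProducerID} — every candidate key must contain it.
{ProducerID, ReleaseYear} is a candidate key since {ProducerID, ReleaseYear}⁺ = {Country, Genre, ProducerID, ReleaseYear, StudioID} covers every attribute.
{ProducerID, StudioID} is a candidate key since {ProducerID, StudioID}⁺ = {Country, Genre, ProducerID, ReleaseYear, StudioID} covers every attribute.
No proper subset of any of these is a key, and no other minimal superkey exists.

{ProducerID, ReleaseYear}, {ProducerID, StudioID}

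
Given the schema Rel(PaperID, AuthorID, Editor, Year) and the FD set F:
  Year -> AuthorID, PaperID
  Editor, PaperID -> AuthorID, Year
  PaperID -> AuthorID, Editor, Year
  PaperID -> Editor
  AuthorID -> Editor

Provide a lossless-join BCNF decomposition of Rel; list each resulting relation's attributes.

{AuthorID, Editor}; {AuthorID, PaperID, Year}

Candidate keys of the original relation: {PaperID}, {Year}.
In {AuthorID, Editor, PaperID, Year}, {AuthorID} is not a superkey ({AuthorID}⁺ restricted to this set is {AuthorID, Editor}), so split on AuthorID -> Editor into {AuthorID, Editor} and {AuthorID, PaperID, Year}.
{AuthorID, Editor}: every determinant is a superkey — BCNF.
{AuthorID, PaperID, Year}: every determinant is a superkey — BCNF.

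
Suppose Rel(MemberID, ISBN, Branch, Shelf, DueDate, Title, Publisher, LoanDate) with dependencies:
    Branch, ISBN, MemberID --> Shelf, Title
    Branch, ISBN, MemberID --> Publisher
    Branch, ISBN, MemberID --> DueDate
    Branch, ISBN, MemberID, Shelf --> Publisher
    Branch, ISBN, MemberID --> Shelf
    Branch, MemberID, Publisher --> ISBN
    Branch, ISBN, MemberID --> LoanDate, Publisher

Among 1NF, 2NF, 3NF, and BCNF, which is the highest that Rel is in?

BCNF

Candidate keys: {Branch, ISBN, MemberID}, {Branch, MemberID, Publisher}. Prime attributes: {Branch, ISBN, MemberID, Publisher}.
Every FD has a superkey on the left, so the relation is in BCNF.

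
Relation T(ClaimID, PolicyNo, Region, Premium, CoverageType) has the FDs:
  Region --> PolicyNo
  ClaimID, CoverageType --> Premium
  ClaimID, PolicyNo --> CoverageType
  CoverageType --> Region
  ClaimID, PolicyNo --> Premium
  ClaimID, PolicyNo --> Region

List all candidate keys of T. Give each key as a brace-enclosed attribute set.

{ClaimID, CoverageType}, {ClaimID, PolicyNo}, {ClaimID, Region}

Attributes never on any right-hand side: {ClaimID} — every candidate key must contain it.
{ClaimID, CoverageType}⁺ = {ClaimID, CoverageType, PolicyNo, Premium, Region} — all of the relation — so {ClaimID, CoverageType} is a candidate key.
{ClaimID, PolicyNo}⁺ = {ClaimID, CoverageType, PolicyNo, Premium, Region} — all of the relation — so {ClaimID, PolicyNo} is a candidate key.
{ClaimID, Region}⁺ = {ClaimID, CoverageType, PolicyNo, Premium, Region} — all of the relation — so {ClaimID, Region} is a candidate key.
Any other superkey properly contains one of these, so there are no further candidate keys.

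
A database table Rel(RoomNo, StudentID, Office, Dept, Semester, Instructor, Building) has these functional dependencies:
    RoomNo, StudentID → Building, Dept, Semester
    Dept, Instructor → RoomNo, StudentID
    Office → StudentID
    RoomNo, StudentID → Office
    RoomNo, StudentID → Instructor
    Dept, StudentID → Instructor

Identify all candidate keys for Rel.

{Dept, Instructor}⁺ = {Building, Dept, Instructor, Office, RoomNo, Semester, StudentID}, which is every attribute, so {Dept, Instructor} is a candidate key.
{Dept, Office}⁺ = {Building, Dept, Instructor, Office, RoomNo, Semester, StudentID}, which is every attribute, so {Dept, Office} is a candidate key.
{Dept, StudentID}⁺ = {Building, Dept, Instructor, Office, RoomNo, Semester, StudentID}, which is every attribute, so {Dept, StudentID} is a candidate key.
{Office, RoomNo}⁺ = {Building, Dept, Instructor, Office, RoomNo, Semester, StudentID}, which is every attribute, so {Office, RoomNo} is a candidate key.
{RoomNo, StudentID}⁺ = {Building, Dept, Instructor, Office, RoomNo, Semester, StudentID}, which is every attribute, so {RoomNo, StudentID} is a candidate key.
No proper subset of any of these is a key, and no other minimal superkey exists.

{Dept, Instructor}, {Dept, Office}, {Dept, StudentID}, {Office, RoomNo}, {RoomNo, StudentID}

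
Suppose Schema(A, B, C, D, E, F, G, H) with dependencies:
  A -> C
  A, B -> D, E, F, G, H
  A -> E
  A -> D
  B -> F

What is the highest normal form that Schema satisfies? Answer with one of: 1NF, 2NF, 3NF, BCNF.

1NF

Candidate key: {A, B}. Prime attributes: {A, B}.
A -> C breaks BCNF: {A}⁺ = {A, C, D, E}, so {A} is not a superkey.
A -> C has non-prime {C} on the right and a non-superkey on the left, so 3NF fails.
The proper key subset {A} of {A, B} determines non-prime {C, D, E}, so the relation is not even in 2NF.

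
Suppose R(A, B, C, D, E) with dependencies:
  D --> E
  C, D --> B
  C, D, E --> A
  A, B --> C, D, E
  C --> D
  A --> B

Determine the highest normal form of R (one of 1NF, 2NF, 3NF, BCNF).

Candidate keys: {A}, {C}. Prime attributes: {A, C}.
D --> E: {D}⁺ = {D, E}, which is not all of the attributes, so the left side is not a superkey — BCNF is violated.
Because {E} is non-prime and the left side of D --> E is not a superkey, the relation is not in 3NF.
All keys have size 1, which rules out partial dependencies — 2NF is satisfied.

2NF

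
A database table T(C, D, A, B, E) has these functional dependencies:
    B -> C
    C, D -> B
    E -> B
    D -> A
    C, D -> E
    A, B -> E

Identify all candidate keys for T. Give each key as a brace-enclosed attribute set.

{D} never appears on the right of any FD, so every key must include it.
{B, D}⁺ = {A, B, C, D, E}, which is every attribute, so {B, D} is a candidate key.
{C, D}⁺ = {A, B, C, D, E}, which is every attribute, so {C, D} is a candidate key.
{D, E}⁺ = {A, B, C, D, E}, which is every attribute, so {D, E} is a candidate key.
These are minimal and exhaustive — every other superkey contains one of them.

{B, D}, {C, D}, {D, E}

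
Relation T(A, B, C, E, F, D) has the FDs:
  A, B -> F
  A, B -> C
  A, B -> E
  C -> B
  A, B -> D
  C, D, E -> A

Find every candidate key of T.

{A, B}⁺ = {A, B, C, D, E, F} — all of the relation — so {A, B} is a candidate key.
{A, C}⁺ = {A, B, C, D, E, F} — all of the relation — so {A, C} is a candidate key.
{C, D, E}⁺ = {A, B, C, D, E, F} — all of the relation — so {C, D, E} is a candidate key.
Any other superkey properly contains one of these, so there are no further candidate keys.

{A, B}, {A, C}, {C, D, E}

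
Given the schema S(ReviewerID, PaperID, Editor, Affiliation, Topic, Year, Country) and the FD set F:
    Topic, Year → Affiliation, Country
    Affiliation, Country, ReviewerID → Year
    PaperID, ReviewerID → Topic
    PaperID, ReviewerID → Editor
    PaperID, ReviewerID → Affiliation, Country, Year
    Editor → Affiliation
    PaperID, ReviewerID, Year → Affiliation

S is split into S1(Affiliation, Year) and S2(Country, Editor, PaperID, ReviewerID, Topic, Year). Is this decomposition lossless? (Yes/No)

No

S1 ∩ S2 = {Year}; its closure under F is {Year}.
The closure covers neither S1 nor S2 entirely; the join is not lossless.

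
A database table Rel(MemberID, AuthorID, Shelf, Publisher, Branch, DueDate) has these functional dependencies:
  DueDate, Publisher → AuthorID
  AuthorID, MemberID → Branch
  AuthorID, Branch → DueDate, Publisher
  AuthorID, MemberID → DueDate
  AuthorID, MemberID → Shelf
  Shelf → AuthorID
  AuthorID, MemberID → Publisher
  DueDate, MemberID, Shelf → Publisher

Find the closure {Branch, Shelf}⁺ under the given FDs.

Start with {Branch, Shelf}.
Shelf → AuthorID applies; add {AuthorID} → now {AuthorID, Branch, Shelf}.
AuthorID, Branch → DueDate, Publisher applies; add {DueDate, Publisher} → now {AuthorID, Branch, DueDate, Publisher, Shelf}.
No further FD applies.

{AuthorID, Branch, DueDate, Publisher, Shelf}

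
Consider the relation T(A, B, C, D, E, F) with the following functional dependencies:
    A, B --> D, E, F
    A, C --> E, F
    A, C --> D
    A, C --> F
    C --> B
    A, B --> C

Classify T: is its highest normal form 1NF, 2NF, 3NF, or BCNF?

3NF

Candidate keys: {A, B}, {A, C}. Prime attributes: {A, B, C}.
For C --> B we have {C}⁺ = {B, C}; {C} is not a superkey, so BCNF fails.
But every attribute on its right side ({B}) is prime, and the same holds for every other non-superkey FD, so 3NF still holds.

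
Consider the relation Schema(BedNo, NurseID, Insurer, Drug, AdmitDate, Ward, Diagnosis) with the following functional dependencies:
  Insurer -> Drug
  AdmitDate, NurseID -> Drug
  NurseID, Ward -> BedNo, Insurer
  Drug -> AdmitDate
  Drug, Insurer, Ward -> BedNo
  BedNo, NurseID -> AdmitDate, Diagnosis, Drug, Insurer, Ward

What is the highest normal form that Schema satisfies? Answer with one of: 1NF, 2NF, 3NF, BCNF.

2NF

Candidate keys: {BedNo, NurseID}, {NurseID, Ward}. Prime attributes: {BedNo, NurseID, Ward}.
Insurer -> Drug: {Insurer}⁺ = {AdmitDate, Drug, Insurer}, which is not all of the attributes, so the left side is not a superkey — BCNF is violated.
Insurer -> Drug has non-prime {Drug} on the right and a non-superkey on the left, so 3NF fails.
No proper subset of a key has a non-prime attribute in its closure, so there is no partial dependency; 2NF holds.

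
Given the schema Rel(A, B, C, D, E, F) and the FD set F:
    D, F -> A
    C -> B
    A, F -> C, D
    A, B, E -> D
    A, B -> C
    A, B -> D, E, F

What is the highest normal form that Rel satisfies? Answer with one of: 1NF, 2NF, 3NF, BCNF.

Candidate keys: {A, B}, {A, C}, {A, F}, {D, F}. Prime attributes: {A, B, C, D, F}.
C -> B: {C}⁺ = {B, C}, which is not all of the attributes, so the left side is not a superkey — BCNF is violated.
But every attribute on its right side ({B}) is prime, and the same holds for every other non-superkey FD, so 3NF still holds.

3NF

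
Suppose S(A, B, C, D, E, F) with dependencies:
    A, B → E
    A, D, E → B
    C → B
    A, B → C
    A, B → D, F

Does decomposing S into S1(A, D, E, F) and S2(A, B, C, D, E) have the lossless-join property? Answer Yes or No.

Common attributes: {A, D, E}; their closure is {A, B, C, D, E, F}.
This includes all of S1, so the common attributes are a superkey of S1 — the join is lossless.

Yes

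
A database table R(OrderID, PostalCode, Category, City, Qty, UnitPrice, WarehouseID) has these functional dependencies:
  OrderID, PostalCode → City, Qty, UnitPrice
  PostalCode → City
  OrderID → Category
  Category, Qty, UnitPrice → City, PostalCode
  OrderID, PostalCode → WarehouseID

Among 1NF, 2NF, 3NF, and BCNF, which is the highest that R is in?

1NF

Candidate keys: {OrderID, PostalCode}, {OrderID, Qty, UnitPrice}. Prime attributes: {OrderID, PostalCode, Qty, UnitPrice}.
PostalCode → City: {PostalCode}⁺ = {City, PostalCode}, which is not all of the attributes, so the left side is not a superkey — BCNF is violated.
PostalCode → City has non-prime {City} on the right and a non-superkey on the left, so 3NF fails.
{OrderID} is a proper subset of the key {OrderID, PostalCode}, and {OrderID}⁺ contains the non-prime attribute {Category} — a partial dependency, so 2NF is violated.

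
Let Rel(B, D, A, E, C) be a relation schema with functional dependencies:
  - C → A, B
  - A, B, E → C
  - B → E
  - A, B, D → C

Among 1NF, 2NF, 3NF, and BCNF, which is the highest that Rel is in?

1NF

Candidate keys: {A, B, D}, {C, D}. Prime attributes: {A, B, C, D}.
C → A, B breaks BCNF: {C}⁺ = {A, B, C, E}, so {C} is not a superkey.
B → E has non-prime {E} on the right and a non-superkey on the left, so 3NF fails.
{C} is a proper subset of the key {C, D}, and {C}⁺ contains the non-prime attribute {E} — a partial dependency, so 2NF is violated.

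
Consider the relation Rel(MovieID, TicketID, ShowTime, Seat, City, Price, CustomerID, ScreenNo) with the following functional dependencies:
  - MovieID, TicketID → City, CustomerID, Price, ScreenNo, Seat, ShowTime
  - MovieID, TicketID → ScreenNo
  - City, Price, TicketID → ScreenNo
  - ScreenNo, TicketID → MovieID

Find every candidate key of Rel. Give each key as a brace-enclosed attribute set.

{City, Price, TicketID}, {MovieID, TicketID}, {ScreenNo, TicketID}

No FD produces {TicketID}, so it must be in every candidate key.
Closure of {MovieID, TicketID} is {City, CustomerID, MovieID, Price, ScreenNo, Seat, ShowTime, TicketID}, the whole schema; {MovieID, TicketID} is a candidate key.
Closure of {ScreenNo, TicketID} is {City, CustomerID, MovieID, Price, ScreenNo, Seat, ShowTime, TicketID}, the whole schema; {ScreenNo, TicketID} is a candidate key.
Closure of {City, Price, TicketID} is {City, CustomerID, MovieID, Price, ScreenNo, Seat, ShowTime, TicketID}, the whole schema; {City, Price, TicketID} is a candidate key.
These are minimal and exhaustive — every other superkey contains one of them.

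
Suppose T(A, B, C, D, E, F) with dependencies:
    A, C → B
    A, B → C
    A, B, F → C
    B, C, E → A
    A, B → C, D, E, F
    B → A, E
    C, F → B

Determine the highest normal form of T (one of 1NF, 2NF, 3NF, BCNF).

BCNF

Candidate keys: {A, C}, {B}, {C, F}. Prime attributes: {A, B, C, F}.
Every FD has a superkey on the left, so the relation is in BCNF.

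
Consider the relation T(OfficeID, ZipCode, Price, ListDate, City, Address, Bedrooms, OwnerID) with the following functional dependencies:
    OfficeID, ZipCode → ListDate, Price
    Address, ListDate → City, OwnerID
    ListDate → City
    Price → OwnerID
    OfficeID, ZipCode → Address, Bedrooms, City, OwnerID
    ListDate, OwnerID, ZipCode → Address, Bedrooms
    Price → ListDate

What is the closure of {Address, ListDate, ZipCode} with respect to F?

{Address, Bedrooms, City, ListDate, OwnerID, ZipCode}

Start with {Address, ListDate, ZipCode}.
Address, ListDate → City, OwnerID applies; add {City, OwnerID} → now {Address, City, ListDate, OwnerID, ZipCode}.
ListDate, OwnerID, ZipCode → Address, Bedrooms applies; add {Bedrooms} → now {Address, Bedrooms, City, ListDate, OwnerID, ZipCode}.
No further FD applies.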